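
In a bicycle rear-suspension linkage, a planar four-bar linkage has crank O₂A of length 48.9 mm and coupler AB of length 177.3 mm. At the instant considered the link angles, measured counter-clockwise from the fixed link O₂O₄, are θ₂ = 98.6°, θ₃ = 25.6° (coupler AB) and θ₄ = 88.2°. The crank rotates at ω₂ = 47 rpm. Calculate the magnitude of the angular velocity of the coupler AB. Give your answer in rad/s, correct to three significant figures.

0.276

ω₂ = 4.922 rad/s (from 47 rpm).
Differentiating the loop-closure r₂e^{iθ₂}+r₃e^{iθ₃}=r₁+r₄e^{iθ₄} gives r₂ω₂e^{iθ₂}+r₃ω₃e^{iθ₃}=r₄ω₄e^{iθ₄}.
Eliminating the other unknown: ω₃ = r₂ω₂ sin(θ₄−θ₂) / [r₃ sin(θ₃−θ₄)].
Numerator sine = -0.18052; denominator sine = -0.88782.
Result = 0.0489·4.922·(-0.18052) / (0.1773·(-0.88782)) = +0.27601 rad/s; magnitude 0.27601 rad/s.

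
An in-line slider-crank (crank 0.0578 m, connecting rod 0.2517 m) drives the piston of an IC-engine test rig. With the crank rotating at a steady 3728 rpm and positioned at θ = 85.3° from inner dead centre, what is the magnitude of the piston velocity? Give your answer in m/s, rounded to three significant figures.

22.9

ω = 2π·3728/60 = 390.4 rad/s
For an in-line slider-crank, x = r cosθ + √(L² − r² sin²θ), so v = −rω sinθ·[1 + r cosθ/√(L² − r² sin²θ)].
With r = 0.0578 m, L = 0.2517 m, θ = 85.3°: √(L² − r² sin²θ) = 0.24502 m.
v = −0.0578·390.4·0.99664·[1 + 0.0578·0.08194/0.24502] = -22.924 m/s.
|v| = 22.924 m/s.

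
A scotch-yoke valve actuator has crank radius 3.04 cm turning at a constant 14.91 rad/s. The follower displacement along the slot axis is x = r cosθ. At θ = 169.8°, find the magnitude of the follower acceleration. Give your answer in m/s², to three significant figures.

ω = 14.91 rad/s
x = r cosθ ⇒ ẍ = −rω² cosθ (ω constant).
|a| = rω²|cosθ| = 0.0304·(14.91)²·|cos 169.8°| = 6.6514 m/s².

6.65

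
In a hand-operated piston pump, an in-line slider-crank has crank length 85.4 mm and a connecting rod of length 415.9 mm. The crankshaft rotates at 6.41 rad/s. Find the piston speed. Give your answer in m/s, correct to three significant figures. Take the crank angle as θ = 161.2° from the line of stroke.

ω = 6.41 rad/s
For an in-line slider-crank, x = r cosθ + √(L² − r² sin²θ), so v = −rω sinθ·[1 + r cosθ/√(L² − r² sin²θ)].
With r = 0.0854 m, L = 0.4159 m, θ = 161.2°: √(L² − r² sin²θ) = 0.41499 m.
v = −0.0854·6.41·0.32227·[1 + 0.0854·-0.94665/0.41499] = -0.14205 m/s.
|v| = 0.14205 m/s.

0.142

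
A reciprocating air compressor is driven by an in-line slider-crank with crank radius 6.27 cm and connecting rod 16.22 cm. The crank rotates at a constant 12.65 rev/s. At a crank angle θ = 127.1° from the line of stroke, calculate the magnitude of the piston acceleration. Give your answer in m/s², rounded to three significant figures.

ω = 2π·12.7 = 79.48 rad/s
x(θ) = r cosθ + √(L² − r² sin²θ); with ω constant, a = ω²·d²x/dθ².
d²x/dθ² = −r cosθ − r²(cos2θ)/√u − r⁴ sin²2θ/(4u^{3/2}),  u = L² − r² sin²θ = 0.023808 m².
Substituting r = 0.0627 m, L = 0.1622 m, θ = 127.1°: d²x/dθ² = +0.043785 m.
a = ω²·d²x/dθ² = (79.48)²·(+0.043785) = +276.61 m/s²;  |a| = 276.61 m/s².

277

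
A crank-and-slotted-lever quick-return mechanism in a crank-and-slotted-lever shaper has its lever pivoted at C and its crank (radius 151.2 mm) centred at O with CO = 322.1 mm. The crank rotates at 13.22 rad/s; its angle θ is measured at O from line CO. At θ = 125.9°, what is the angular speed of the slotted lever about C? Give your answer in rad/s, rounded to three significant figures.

1.08

ω = 13.22 rad/s
Crank pin A relative to C: A = (d + r cosθ, r sinθ); lever angle φ = atan2(r sinθ, d + r cosθ).
Differentiating tanφ: φ̇ = rω(d cosθ + r)/(d² + r² + 2dr cosθ).
d² + r² + 2dr cosθ = |CA|² = 0.0694954 m²;  d cosθ + r = -0.037671 m.
|ω_lever| = |0.1512·13.22·-0.037671| / 0.0694954 = 1.0835 rad/s.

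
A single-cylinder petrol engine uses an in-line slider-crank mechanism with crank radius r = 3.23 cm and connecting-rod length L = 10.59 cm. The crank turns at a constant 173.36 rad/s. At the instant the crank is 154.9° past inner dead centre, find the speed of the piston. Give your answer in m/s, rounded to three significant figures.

ω = 173.4 rad/s
For an in-line slider-crank, x = r cosθ + √(L² − r² sin²θ), so v = −rω sinθ·[1 + r cosθ/√(L² − r² sin²θ)].
With r = 0.0323 m, L = 0.1059 m, θ = 154.9°: √(L² − r² sin²θ) = 0.10501 m.
v = −0.0323·173.4·0.42420·[1 + 0.0323·-0.90557/0.10501] = -1.7137 m/s.
|v| = 1.7137 m/s.

1.71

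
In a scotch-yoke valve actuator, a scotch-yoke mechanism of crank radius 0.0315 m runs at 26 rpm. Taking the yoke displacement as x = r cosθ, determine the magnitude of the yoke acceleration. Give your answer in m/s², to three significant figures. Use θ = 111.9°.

ω = 2.723 rad/s (from 26 rpm).
x = r cosθ ⇒ ẍ = −rω² cosθ (ω constant).
|a| = rω²|cosθ| = 0.0315·(2.723)²·|cos 111.9°| = 0.087098 m/s².

0.0871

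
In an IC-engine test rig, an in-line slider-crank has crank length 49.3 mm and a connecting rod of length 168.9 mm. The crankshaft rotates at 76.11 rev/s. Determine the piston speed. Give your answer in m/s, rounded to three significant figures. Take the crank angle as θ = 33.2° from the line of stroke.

ω = 2π·76.1 = 478.2 rad/s
For an in-line slider-crank, x = r cosθ + √(L² − r² sin²θ), so v = −rω sinθ·[1 + r cosθ/√(L² − r² sin²θ)].
With r = 0.0493 m, L = 0.1689 m, θ = 33.2°: √(L² − r² sin²θ) = 0.16673 m.
v = −0.0493·478.2·0.54756·[1 + 0.0493·0.83676/0.16673] = -16.103 m/s.
|v| = 16.103 m/s.

16.1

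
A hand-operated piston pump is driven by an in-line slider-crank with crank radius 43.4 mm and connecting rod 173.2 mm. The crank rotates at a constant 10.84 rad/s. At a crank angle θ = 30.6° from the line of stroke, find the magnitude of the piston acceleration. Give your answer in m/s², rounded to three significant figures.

5.03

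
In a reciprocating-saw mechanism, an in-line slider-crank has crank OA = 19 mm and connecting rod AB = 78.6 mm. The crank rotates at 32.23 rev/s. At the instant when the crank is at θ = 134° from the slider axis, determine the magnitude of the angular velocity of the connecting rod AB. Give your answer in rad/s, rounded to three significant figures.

ω = 202.5 rad/s (converted from 32.23 rev/s).
The rod makes angle φ with the slider axis where L sinφ = r sinθ; differentiating, L cosφ·φ̇ = r ω cosθ.
L cosφ = √(L² − r² sin²θ) = 0.077403 m.
|ω_rod| = r ω |cosθ| / √(L² − r² sin²θ) = 0.019·202.5·0.69466/0.077403 = 34.531 rad/s.

34.5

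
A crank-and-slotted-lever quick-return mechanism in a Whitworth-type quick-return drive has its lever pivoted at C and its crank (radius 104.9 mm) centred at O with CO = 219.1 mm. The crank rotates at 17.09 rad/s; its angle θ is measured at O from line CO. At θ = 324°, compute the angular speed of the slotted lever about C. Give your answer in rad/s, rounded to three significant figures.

5.26

ω = 17.09 rad/s
Crank pin A relative to C: A = (d + r cosθ, r sinθ); lever angle φ = atan2(r sinθ, d + r cosθ).
Differentiating tanφ: φ̇ = rω(d cosθ + r)/(d² + r² + 2dr cosθ).
d² + r² + 2dr cosθ = |CA|² = 0.096197 m²;  d cosθ + r = +0.28216 m.
|ω_lever| = |0.1049·17.09·+0.28216| / 0.096197 = 5.2583 rad/s.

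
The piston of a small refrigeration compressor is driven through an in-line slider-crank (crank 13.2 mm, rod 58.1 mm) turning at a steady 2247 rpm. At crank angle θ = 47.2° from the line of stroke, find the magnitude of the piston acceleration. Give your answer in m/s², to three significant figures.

ω = 2π·2247/60 = 235.3 rad/s
x(θ) = r cosθ + √(L² − r² sin²θ); with ω constant, a = ω²·d²x/dθ².
d²x/dθ² = −r cosθ − r²(cos2θ)/√u − r⁴ sin²2θ/(4u^{3/2}),  u = L² − r² sin²θ = 0.00328181 m².
Substituting r = 0.0132 m, L = 0.0581 m, θ = 47.2°: d²x/dθ² = -0.0087754 m.
a = ω²·d²x/dθ² = (235.3)²·(-0.0087754) = -485.88 m/s²;  |a| = 485.88 m/s².

486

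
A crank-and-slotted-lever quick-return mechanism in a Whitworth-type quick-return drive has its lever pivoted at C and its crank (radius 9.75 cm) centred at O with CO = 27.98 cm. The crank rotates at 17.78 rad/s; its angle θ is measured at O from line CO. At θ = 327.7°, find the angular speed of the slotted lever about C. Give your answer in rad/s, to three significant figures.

ω = 17.78 rad/s
Crank pin A relative to C: A = (d + r cosθ, r sinθ); lever angle φ = atan2(r sinθ, d + r cosθ).
Differentiating tanφ: φ̇ = rω(d cosθ + r)/(d² + r² + 2dr cosθ).
d² + r² + 2dr cosθ = |CA|² = 0.133913 m²;  d cosθ + r = +0.334 m.
|ω_lever| = |0.0975·17.78·+0.334| / 0.133913 = 4.3238 rad/s.

4.32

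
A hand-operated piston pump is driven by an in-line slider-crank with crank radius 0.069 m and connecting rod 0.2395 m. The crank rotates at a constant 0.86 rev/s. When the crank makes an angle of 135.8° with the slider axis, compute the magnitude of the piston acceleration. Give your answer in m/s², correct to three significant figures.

ω = 2π·0.86 = 5.404 rad/s
x(θ) = r cosθ + √(L² − r² sin²θ); with ω constant, a = ω²·d²x/dθ².
d²x/dθ² = −r cosθ − r²(cos2θ)/√u − r⁴ sin²2θ/(4u^{3/2}),  u = L² − r² sin²θ = 0.0550462 m².
Substituting r = 0.069 m, L = 0.2395 m, θ = 135.8°: d²x/dθ² = +0.048462 m.
a = ω²·d²x/dθ² = (5.404)²·(+0.048462) = +1.415 m/s²;  |a| = 1.415 m/s².

1.41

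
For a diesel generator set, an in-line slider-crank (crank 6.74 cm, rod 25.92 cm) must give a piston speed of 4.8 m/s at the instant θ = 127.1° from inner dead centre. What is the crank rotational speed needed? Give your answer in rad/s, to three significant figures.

For an in-line slider-crank, |v_piston| = rω|sinθ|·[1 + r cosθ/√(L² − r² sin²θ)].
With r = 0.0674 m, L = 0.2592 m, θ = 127.1°: the bracketed kinematic factor |dx/dθ| = 0.045138 m.
ω = v/|dx/dθ| = 4.8/0.045138 = 106.34 rad/s.

106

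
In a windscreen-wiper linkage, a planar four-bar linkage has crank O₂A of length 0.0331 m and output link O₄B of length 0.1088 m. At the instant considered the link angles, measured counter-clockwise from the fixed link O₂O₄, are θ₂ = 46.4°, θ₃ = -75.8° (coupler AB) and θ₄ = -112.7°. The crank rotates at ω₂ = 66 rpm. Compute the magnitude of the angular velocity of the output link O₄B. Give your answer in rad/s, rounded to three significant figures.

ω₂ = 6.912 rad/s (from 66 rpm).
Differentiating the loop-closure r₂e^{iθ₂}+r₃e^{iθ₃}=r₁+r₄e^{iθ₄} gives r₂ω₂e^{iθ₂}+r₃ω₃e^{iθ₃}=r₄ω₄e^{iθ₄}.
Eliminating the other unknown: ω₄ = r₂ω₂ sin(θ₂−θ₃) / [r₄ sin(θ₄−θ₃)].
Numerator sine = +0.84619; denominator sine = -0.60042.
Result = 0.0331·6.912·(+0.84619) / (0.1088·(-0.60042)) = -2.9634 rad/s; magnitude 2.9634 rad/s.

2.96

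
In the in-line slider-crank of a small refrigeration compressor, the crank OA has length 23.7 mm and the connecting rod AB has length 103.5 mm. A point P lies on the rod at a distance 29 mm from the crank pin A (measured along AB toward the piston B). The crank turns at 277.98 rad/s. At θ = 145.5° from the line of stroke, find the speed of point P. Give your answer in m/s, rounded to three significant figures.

ω = 278 rad/s.  Crank-pin speed |V_A| = rω = 6.5881 m/s, perpendicular to OA.
Rod angle: sinφ = −(r/L) sinθ ⇒ φ = -7.452°; ω_rod = −rω cosθ/√(L²−r²sin²θ) = +52.905 rad/s.
V_P = V_A + ω_rod × AP, with AP = 0.029 m along the rod.
Components: V_Px = −rω sinθ − a·ω_rod·sinφ = -3.5326 m/s;  V_Py = rω cosθ + a·ω_rod·cosφ = -3.9082 m/s.
|V_P| = √(V_Px² + V_Py²) = 5.2681 m/s.

5.27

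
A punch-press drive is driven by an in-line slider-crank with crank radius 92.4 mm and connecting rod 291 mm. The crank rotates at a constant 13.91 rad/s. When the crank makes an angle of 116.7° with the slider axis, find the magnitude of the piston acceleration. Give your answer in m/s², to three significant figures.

ω = 13.91 rad/s
x(θ) = r cosθ + √(L² − r² sin²θ); with ω constant, a = ω²·d²x/dθ².
d²x/dθ² = −r cosθ − r²(cos2θ)/√u − r⁴ sin²2θ/(4u^{3/2}),  u = L² − r² sin²θ = 0.0778669 m².
Substituting r = 0.0924 m, L = 0.291 m, θ = 116.7°: d²x/dθ² = +0.059219 m.
a = ω²·d²x/dθ² = (13.91)²·(+0.059219) = +11.458 m/s²;  |a| = 11.458 m/s².

11.5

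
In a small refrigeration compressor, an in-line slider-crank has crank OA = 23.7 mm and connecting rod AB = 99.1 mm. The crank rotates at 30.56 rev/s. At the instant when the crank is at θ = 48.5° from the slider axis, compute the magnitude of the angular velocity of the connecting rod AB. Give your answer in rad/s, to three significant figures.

30.9

ω = 192 rad/s (converted from 30.56 rev/s).
The rod makes angle φ with the slider axis where L sinφ = r sinθ; differentiating, L cosφ·φ̇ = r ω cosθ.
L cosφ = √(L² − r² sin²θ) = 0.097497 m.
|ω_rod| = r ω |cosθ| / √(L² − r² sin²θ) = 0.0237·192·0.66262/0.097497 = 30.928 rad/s.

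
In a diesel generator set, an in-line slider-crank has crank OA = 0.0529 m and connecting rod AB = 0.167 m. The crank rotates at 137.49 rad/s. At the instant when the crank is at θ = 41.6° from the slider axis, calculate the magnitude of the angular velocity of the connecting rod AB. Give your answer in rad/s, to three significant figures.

ω = 137.5 rad/s
The rod makes angle φ with the slider axis where L sinφ = r sinθ; differentiating, L cosφ·φ̇ = r ω cosθ.
L cosφ = √(L² − r² sin²θ) = 0.16327 m.
|ω_rod| = r ω |cosθ| / √(L² − r² sin²θ) = 0.0529·137.5·0.74780/0.16327 = 33.313 rad/s.

33.3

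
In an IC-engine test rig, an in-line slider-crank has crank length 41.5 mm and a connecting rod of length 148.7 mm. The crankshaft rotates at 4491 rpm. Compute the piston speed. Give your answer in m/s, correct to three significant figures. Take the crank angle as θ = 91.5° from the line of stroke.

ω = 2π·4491/60 = 470.3 rad/s
For an in-line slider-crank, x = r cosθ + √(L² − r² sin²θ), so v = −rω sinθ·[1 + r cosθ/√(L² − r² sin²θ)].
With r = 0.0415 m, L = 0.1487 m, θ = 91.5°: √(L² − r² sin²θ) = 0.1428 m.
v = −0.0415·470.3·0.99966·[1 + 0.0415·-0.02618/0.1428] = -19.362 m/s.
|v| = 19.362 m/s.

19.4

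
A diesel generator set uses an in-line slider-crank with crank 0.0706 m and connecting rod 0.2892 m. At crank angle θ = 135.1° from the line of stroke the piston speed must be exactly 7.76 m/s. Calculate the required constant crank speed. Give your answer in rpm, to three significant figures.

1800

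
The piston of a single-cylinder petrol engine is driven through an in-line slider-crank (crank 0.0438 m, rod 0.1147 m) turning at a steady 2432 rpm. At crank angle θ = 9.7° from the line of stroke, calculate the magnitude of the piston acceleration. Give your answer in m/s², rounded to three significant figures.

ω = 2π·2432/60 = 254.7 rad/s
x(θ) = r cosθ + √(L² − r² sin²θ); with ω constant, a = ω²·d²x/dθ².
d²x/dθ² = −r cosθ − r²(cos2θ)/√u − r⁴ sin²2θ/(4u^{3/2}),  u = L² − r² sin²θ = 0.0131016 m².
Substituting r = 0.0438 m, L = 0.1147 m, θ = 9.7°: d²x/dθ² = -0.05905 m.
a = ω²·d²x/dθ² = (254.7)²·(-0.05905) = -3830.1 m/s²;  |a| = 3830.1 m/s².

3830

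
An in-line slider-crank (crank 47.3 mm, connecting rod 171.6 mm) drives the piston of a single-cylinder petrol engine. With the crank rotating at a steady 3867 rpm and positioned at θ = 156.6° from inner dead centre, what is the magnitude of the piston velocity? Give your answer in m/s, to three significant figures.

ω = 2π·3867/60 = 405 rad/s
For an in-line slider-crank, x = r cosθ + √(L² − r² sin²θ), so v = −rω sinθ·[1 + r cosθ/√(L² − r² sin²θ)].
With r = 0.0473 m, L = 0.1716 m, θ = 156.6°: √(L² − r² sin²θ) = 0.17057 m.
v = −0.0473·405·0.39715·[1 + 0.0473·-0.91775/0.17057] = -5.6711 m/s.
|v| = 5.6711 m/s.

5.67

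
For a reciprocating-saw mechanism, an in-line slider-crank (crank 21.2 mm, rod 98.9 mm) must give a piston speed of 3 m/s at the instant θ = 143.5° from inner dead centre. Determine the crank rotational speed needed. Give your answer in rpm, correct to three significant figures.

For an in-line slider-crank, |v_piston| = rω|sinθ|·[1 + r cosθ/√(L² − r² sin²θ)].
With r = 0.0212 m, L = 0.0989 m, θ = 143.5°: the bracketed kinematic factor |dx/dθ| = 0.010419 m.
ω = v/|dx/dθ| = 3/0.010419 = 287.92 rad/s.
N = 60ω/(2π) = 2749.5 rpm.

2750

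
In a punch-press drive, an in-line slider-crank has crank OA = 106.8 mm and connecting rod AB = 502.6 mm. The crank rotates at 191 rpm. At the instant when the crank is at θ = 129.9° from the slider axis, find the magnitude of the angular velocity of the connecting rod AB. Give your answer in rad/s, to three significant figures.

2.76

ω = 20 rad/s (converted from 191 rpm).
The rod makes angle φ with the slider axis where L sinφ = r sinθ; differentiating, L cosφ·φ̇ = r ω cosθ.
L cosφ = √(L² − r² sin²θ) = 0.49588 m.
|ω_rod| = r ω |cosθ| / √(L² − r² sin²θ) = 0.1068·20·0.64145/0.49588 = 2.7633 rad/s.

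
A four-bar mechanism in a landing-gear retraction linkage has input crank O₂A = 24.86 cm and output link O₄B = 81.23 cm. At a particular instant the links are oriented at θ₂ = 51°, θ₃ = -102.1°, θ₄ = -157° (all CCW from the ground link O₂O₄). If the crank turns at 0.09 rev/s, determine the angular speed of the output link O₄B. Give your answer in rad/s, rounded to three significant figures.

0.0957

ω₂ = 0.5655 rad/s (from 0.09 rev/s).
Differentiating the loop-closure r₂e^{iθ₂}+r₃e^{iθ₃}=r₁+r₄e^{iθ₄} gives r₂ω₂e^{iθ₂}+r₃ω₃e^{iθ₃}=r₄ω₄e^{iθ₄}.
Eliminating the other unknown: ω₄ = r₂ω₂ sin(θ₂−θ₃) / [r₄ sin(θ₄−θ₃)].
Numerator sine = +0.45243; denominator sine = -0.81815.
Result = 0.2486·0.5655·(+0.45243) / (0.8123·(-0.81815)) = -0.095704 rad/s; magnitude 0.095704 rad/s.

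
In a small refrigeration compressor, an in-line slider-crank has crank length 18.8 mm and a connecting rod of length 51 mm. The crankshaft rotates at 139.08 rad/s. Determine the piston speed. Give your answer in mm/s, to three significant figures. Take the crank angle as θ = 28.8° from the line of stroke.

1670

ω = 139.1 rad/s
For an in-line slider-crank, x = r cosθ + √(L² − r² sin²θ), so v = −rω sinθ·[1 + r cosθ/√(L² − r² sin²θ)].
With r = 0.0188 m, L = 0.051 m, θ = 28.8°: √(L² − r² sin²θ) = 0.050189 m.
v = −0.0188·139.1·0.48175·[1 + 0.0188·0.87631/0.050189] = -1.6731 m/s.
|v| = 1.6731 m/s = 1673.1 mm/s.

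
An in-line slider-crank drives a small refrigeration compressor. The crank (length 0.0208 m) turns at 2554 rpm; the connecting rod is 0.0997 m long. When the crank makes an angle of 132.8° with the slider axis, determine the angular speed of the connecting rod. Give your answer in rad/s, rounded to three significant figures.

ω = 267.5 rad/s (converted from 2554 rpm).
The rod makes angle φ with the slider axis where L sinφ = r sinθ; differentiating, L cosφ·φ̇ = r ω cosθ.
L cosφ = √(L² − r² sin²θ) = 0.098525 m.
|ω_rod| = r ω |cosθ| / √(L² − r² sin²θ) = 0.0208·267.5·0.67944/0.098525 = 38.364 rad/s.

38.4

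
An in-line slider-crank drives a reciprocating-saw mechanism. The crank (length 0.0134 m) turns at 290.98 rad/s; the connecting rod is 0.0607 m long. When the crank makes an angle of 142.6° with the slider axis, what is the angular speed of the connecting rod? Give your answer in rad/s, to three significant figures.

51.5

ω = 291 rad/s
The rod makes angle φ with the slider axis where L sinφ = r sinθ; differentiating, L cosφ·φ̇ = r ω cosθ.
L cosφ = √(L² − r² sin²θ) = 0.060152 m.
|ω_rod| = r ω |cosθ| / √(L² − r² sin²θ) = 0.0134·291·0.79441/0.060152 = 51.495 rad/s.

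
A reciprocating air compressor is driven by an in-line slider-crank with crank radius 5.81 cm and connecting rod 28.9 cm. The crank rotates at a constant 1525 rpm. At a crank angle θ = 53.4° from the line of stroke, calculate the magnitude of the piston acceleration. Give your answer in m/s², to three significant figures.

799

ω = 2π·1525/60 = 159.7 rad/s
x(θ) = r cosθ + √(L² − r² sin²θ); with ω constant, a = ω²·d²x/dθ².
d²x/dθ² = −r cosθ − r²(cos2θ)/√u − r⁴ sin²2θ/(4u^{3/2}),  u = L² − r² sin²θ = 0.0813454 m².
Substituting r = 0.0581 m, L = 0.289 m, θ = 53.4°: d²x/dθ² = -0.031332 m.
a = ω²·d²x/dθ² = (159.7)²·(-0.031332) = -799.08 m/s²;  |a| = 799.08 m/s².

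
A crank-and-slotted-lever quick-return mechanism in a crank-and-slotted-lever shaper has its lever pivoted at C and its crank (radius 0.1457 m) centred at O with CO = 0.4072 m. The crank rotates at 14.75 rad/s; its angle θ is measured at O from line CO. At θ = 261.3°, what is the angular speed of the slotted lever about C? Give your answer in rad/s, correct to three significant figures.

1.07

ω = 14.75 rad/s
Crank pin A relative to C: A = (d + r cosθ, r sinθ); lever angle φ = atan2(r sinθ, d + r cosθ).
Differentiating tanφ: φ̇ = rω(d cosθ + r)/(d² + r² + 2dr cosθ).
d² + r² + 2dr cosθ = |CA|² = 0.169092 m²;  d cosθ + r = +0.084107 m.
|ω_lever| = |0.1457·14.75·+0.084107| / 0.169092 = 1.069 rad/s.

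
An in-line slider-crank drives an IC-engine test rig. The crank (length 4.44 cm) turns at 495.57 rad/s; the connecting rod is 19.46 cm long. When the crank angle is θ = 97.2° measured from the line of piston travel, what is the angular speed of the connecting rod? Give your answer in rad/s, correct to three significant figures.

14.5

ω = 495.6 rad/s
The rod makes angle φ with the slider axis where L sinφ = r sinθ; differentiating, L cosφ·φ̇ = r ω cosθ.
L cosφ = √(L² − r² sin²θ) = 0.18955 m.
|ω_rod| = r ω |cosθ| / √(L² − r² sin²θ) = 0.0444·495.6·0.12533/0.18955 = 14.549 rad/s.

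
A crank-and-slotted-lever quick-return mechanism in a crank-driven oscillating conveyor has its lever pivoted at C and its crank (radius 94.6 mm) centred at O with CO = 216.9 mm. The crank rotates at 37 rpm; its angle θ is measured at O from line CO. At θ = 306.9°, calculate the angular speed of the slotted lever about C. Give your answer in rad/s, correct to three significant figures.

ω = 3.875 rad/s (from 37 rpm).
Crank pin A relative to C: A = (d + r cosθ, r sinθ); lever angle φ = atan2(r sinθ, d + r cosθ).
Differentiating tanφ: φ̇ = rω(d cosθ + r)/(d² + r² + 2dr cosθ).
d² + r² + 2dr cosθ = |CA|² = 0.0806345 m²;  d cosθ + r = +0.22483 m.
|ω_lever| = |0.0946·3.875·+0.22483| / 0.0806345 = 1.022 rad/s.

1.02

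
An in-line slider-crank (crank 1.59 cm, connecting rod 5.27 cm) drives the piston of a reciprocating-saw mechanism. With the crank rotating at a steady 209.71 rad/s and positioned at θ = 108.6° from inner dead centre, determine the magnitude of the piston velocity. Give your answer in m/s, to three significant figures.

2.84

ω = 209.7 rad/s
For an in-line slider-crank, x = r cosθ + √(L² − r² sin²θ), so v = −rω sinθ·[1 + r cosθ/√(L² − r² sin²θ)].
With r = 0.0159 m, L = 0.0527 m, θ = 108.6°: √(L² − r² sin²θ) = 0.0505 m.
v = −0.0159·209.7·0.94777·[1 + 0.0159·-0.31896/0.0505] = -2.8429 m/s.
|v| = 2.8429 m/s.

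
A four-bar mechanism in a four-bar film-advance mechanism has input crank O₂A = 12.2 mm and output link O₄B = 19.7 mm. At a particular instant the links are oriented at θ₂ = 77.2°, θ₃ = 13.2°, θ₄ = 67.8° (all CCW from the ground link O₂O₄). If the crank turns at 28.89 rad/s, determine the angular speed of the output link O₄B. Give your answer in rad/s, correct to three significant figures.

ω₂ = 28.89 rad/s
Differentiating the loop-closure r₂e^{iθ₂}+r₃e^{iθ₃}=r₁+r₄e^{iθ₄} gives r₂ω₂e^{iθ₂}+r₃ω₃e^{iθ₃}=r₄ω₄e^{iθ₄}.
Eliminating the other unknown: ω₄ = r₂ω₂ sin(θ₂−θ₃) / [r₄ sin(θ₄−θ₃)].
Numerator sine = +0.89879; denominator sine = +0.81513.
Result = 0.0122·28.89·(+0.89879) / (0.0197·(+0.81513)) = +19.728 rad/s; magnitude 19.728 rad/s.

19.7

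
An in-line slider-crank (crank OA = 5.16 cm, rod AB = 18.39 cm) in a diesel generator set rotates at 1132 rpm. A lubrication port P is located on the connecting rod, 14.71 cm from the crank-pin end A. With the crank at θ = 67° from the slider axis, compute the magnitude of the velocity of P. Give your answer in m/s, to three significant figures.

6.16

ω = 118.5 rad/s.  Crank-pin speed |V_A| = rω = 6.1168 m/s, perpendicular to OA.
Rod angle: sinφ = −(r/L) sinθ ⇒ φ = -14.968°; ω_rod = −rω cosθ/√(L²−r²sin²θ) = -13.453 rad/s.
V_P = V_A + ω_rod × AP, with AP = 0.1471 m along the rod.
Components: V_Px = −rω sinθ − a·ω_rod·sinφ = -6.1417 m/s;  V_Py = rω cosθ + a·ω_rod·cosφ = +0.47827 m/s.
|V_P| = √(V_Px² + V_Py²) = 6.1603 m/s.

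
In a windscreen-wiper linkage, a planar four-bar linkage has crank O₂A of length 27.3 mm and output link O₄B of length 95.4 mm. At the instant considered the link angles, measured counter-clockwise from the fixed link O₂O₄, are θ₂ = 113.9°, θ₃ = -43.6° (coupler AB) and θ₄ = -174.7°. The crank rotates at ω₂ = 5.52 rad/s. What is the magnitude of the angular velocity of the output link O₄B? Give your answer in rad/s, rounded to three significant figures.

0.802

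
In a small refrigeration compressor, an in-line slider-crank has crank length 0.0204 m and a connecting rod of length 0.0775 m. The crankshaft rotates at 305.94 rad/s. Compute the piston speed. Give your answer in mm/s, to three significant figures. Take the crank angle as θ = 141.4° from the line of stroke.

3080

ω = 305.9 rad/s
For an in-line slider-crank, x = r cosθ + √(L² − r² sin²θ), so v = −rω sinθ·[1 + r cosθ/√(L² − r² sin²θ)].
With r = 0.0204 m, L = 0.0775 m, θ = 141.4°: √(L² − r² sin²θ) = 0.076448 m.
v = −0.0204·305.9·0.62388·[1 + 0.0204·-0.78152/0.076448] = -3.0817 m/s.
|v| = 3.0817 m/s = 3081.7 mm/s.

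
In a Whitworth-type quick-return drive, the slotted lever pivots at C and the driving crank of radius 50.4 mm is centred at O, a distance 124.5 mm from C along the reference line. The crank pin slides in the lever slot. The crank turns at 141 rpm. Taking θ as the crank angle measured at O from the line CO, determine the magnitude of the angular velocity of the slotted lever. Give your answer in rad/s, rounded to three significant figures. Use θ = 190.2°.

9.44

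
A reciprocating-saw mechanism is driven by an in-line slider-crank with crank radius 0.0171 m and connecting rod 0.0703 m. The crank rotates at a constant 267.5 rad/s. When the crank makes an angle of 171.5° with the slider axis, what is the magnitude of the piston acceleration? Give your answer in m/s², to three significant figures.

ω = 267.5 rad/s
x(θ) = r cosθ + √(L² − r² sin²θ); with ω constant, a = ω²·d²x/dθ².
d²x/dθ² = −r cosθ − r²(cos2θ)/√u − r⁴ sin²2θ/(4u^{3/2}),  u = L² − r² sin²θ = 0.0049357 m².
Substituting r = 0.0171 m, L = 0.0703 m, θ = 171.5°: d²x/dθ² = +0.012927 m.
a = ω²·d²x/dθ² = (267.5)²·(+0.012927) = +924.98 m/s²;  |a| = 924.98 m/s².

925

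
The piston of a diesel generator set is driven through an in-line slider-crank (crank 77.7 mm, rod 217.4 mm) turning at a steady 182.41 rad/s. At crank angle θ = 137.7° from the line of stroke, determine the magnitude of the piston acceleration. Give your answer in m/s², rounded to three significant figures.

ω = 182.4 rad/s
x(θ) = r cosθ + √(L² − r² sin²θ); with ω constant, a = ω²·d²x/dθ².
d²x/dθ² = −r cosθ − r²(cos2θ)/√u − r⁴ sin²2θ/(4u^{3/2}),  u = L² − r² sin²θ = 0.0445282 m².
Substituting r = 0.0777 m, L = 0.2174 m, θ = 137.7°: d²x/dθ² = +0.053816 m.
a = ω²·d²x/dθ² = (182.4)²·(+0.053816) = +1790.6 m/s²;  |a| = 1790.6 m/s².

1790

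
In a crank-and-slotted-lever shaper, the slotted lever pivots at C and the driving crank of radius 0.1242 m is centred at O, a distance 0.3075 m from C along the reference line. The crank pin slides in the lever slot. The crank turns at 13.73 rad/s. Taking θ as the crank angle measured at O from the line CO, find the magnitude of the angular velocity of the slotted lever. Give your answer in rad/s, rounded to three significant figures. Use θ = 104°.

0.928

ω = 13.73 rad/s
Crank pin A relative to C: A = (d + r cosθ, r sinθ); lever angle φ = atan2(r sinθ, d + r cosθ).
Differentiating tanφ: φ̇ = rω(d cosθ + r)/(d² + r² + 2dr cosθ).
d² + r² + 2dr cosθ = |CA|² = 0.0915032 m²;  d cosθ + r = +0.049809 m.
|ω_lever| = |0.1242·13.73·+0.049809| / 0.0915032 = 0.92825 rad/s.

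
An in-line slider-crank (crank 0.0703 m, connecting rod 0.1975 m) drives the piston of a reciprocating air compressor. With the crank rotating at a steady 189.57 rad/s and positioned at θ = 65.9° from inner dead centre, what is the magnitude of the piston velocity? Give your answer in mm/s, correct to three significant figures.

14000

ω = 189.6 rad/s
For an in-line slider-crank, x = r cosθ + √(L² − r² sin²θ), so v = −rω sinθ·[1 + r cosθ/√(L² − r² sin²θ)].
With r = 0.0703 m, L = 0.1975 m, θ = 65.9°: √(L² − r² sin²θ) = 0.18678 m.
v = −0.0703·189.6·0.91283·[1 + 0.0703·0.40833/0.18678] = -14.035 m/s.
|v| = 14.035 m/s = 14035 mm/s.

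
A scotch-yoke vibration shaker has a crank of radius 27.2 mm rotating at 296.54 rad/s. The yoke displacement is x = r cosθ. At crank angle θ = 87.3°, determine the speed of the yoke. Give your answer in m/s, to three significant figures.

ω = 296.5 rad/s
x = r cosθ ⇒ ẋ = −rω sinθ.
|v| = rω|sinθ| = 0.0272·296.5·|sin 87.3°| = 8.0569 m/s.

8.06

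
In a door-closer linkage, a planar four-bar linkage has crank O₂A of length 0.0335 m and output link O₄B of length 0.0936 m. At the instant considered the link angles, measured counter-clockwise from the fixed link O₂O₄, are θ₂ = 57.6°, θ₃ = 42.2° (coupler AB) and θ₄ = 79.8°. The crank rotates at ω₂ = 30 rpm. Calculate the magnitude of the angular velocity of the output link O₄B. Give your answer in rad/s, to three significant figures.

ω₂ = 3.142 rad/s (from 30 rpm).
Differentiating the loop-closure r₂e^{iθ₂}+r₃e^{iθ₃}=r₁+r₄e^{iθ₄} gives r₂ω₂e^{iθ₂}+r₃ω₃e^{iθ₃}=r₄ω₄e^{iθ₄}.
Eliminating the other unknown: ω₄ = r₂ω₂ sin(θ₂−θ₃) / [r₄ sin(θ₄−θ₃)].
Numerator sine = +0.26556; denominator sine = +0.61015.
Result = 0.0335·3.142·(+0.26556) / (0.0936·(+0.61015)) = +0.48938 rad/s; magnitude 0.48938 rad/s.

0.489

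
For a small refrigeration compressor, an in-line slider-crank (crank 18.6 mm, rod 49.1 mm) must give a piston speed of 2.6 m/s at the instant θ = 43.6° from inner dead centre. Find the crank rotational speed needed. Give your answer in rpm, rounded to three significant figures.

1510

For an in-line slider-crank, |v_piston| = rω|sinθ|·[1 + r cosθ/√(L² − r² sin²θ)].
With r = 0.0186 m, L = 0.0491 m, θ = 43.6°: the bracketed kinematic factor |dx/dθ| = 0.016472 m.
ω = v/|dx/dθ| = 2.6/0.016472 = 157.84 rad/s.
N = 60ω/(2π) = 1507.3 rpm.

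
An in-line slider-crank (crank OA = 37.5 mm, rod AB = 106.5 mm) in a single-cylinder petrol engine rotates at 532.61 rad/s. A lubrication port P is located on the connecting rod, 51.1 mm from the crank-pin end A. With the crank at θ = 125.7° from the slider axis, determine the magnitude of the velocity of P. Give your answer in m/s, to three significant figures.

ω = 532.6 rad/s.  Crank-pin speed |V_A| = rω = 19.973 m/s, perpendicular to OA.
Rod angle: sinφ = −(r/L) sinθ ⇒ φ = -16.615°; ω_rod = −rω cosθ/√(L²−r²sin²θ) = +114.21 rad/s.
V_P = V_A + ω_rod × AP, with AP = 0.0511 m along the rod.
Components: V_Px = −rω sinθ − a·ω_rod·sinφ = -14.551 m/s;  V_Py = rω cosθ + a·ω_rod·cosφ = -6.0628 m/s.
|V_P| = √(V_Px² + V_Py²) = 15.763 m/s.

15.8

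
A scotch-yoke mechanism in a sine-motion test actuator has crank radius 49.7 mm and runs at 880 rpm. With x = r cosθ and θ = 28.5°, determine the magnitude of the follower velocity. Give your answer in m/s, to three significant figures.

ω = 92.15 rad/s (from 880 rpm).
x = r cosθ ⇒ ẋ = −rω sinθ.
|v| = rω|sinθ| = 0.0497·92.15·|sin 28.5°| = 2.1854 m/s.

2.19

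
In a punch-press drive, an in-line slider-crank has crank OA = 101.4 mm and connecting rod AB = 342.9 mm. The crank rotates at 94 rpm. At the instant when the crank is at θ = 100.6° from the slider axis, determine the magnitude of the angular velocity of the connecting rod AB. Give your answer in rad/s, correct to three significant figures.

0.560

ω = 9.844 rad/s (converted from 94 rpm).
The rod makes angle φ with the slider axis where L sinφ = r sinθ; differentiating, L cosφ·φ̇ = r ω cosθ.
L cosφ = √(L² − r² sin²θ) = 0.3281 m.
|ω_rod| = r ω |cosθ| / √(L² − r² sin²θ) = 0.1014·9.844·0.18395/0.3281 = 0.55963 rad/s.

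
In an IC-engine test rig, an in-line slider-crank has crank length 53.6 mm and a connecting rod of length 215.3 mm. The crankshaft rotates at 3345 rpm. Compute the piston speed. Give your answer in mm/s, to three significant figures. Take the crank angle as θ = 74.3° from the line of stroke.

19300

ω = 2π·3345/60 = 350.3 rad/s
For an in-line slider-crank, x = r cosθ + √(L² − r² sin²θ), so v = −rω sinθ·[1 + r cosθ/√(L² − r² sin²θ)].
With r = 0.0536 m, L = 0.2153 m, θ = 74.3°: √(L² − r² sin²θ) = 0.20903 m.
v = −0.0536·350.3·0.96269·[1 + 0.0536·0.27060/0.20903] = -19.329 m/s.
|v| = 19.329 m/s = 19329 mm/s.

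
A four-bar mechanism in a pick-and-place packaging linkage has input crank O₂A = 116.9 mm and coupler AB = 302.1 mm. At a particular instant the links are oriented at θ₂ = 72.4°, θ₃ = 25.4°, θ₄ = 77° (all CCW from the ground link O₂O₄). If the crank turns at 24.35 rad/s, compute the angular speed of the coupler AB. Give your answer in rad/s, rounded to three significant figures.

0.964

ω₂ = 24.35 rad/s
Differentiating the loop-closure r₂e^{iθ₂}+r₃e^{iθ₃}=r₁+r₄e^{iθ₄} gives r₂ω₂e^{iθ₂}+r₃ω₃e^{iθ₃}=r₄ω₄e^{iθ₄}.
Eliminating the other unknown: ω₃ = r₂ω₂ sin(θ₄−θ₂) / [r₃ sin(θ₃−θ₄)].
Numerator sine = +0.08020; denominator sine = -0.78369.
Result = 0.1169·24.35·(+0.08020) / (0.3021·(-0.78369)) = -0.96424 rad/s; magnitude 0.96424 rad/s.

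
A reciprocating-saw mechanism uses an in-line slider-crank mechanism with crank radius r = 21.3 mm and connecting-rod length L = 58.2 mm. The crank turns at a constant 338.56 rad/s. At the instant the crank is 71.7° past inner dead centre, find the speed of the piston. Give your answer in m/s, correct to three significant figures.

ω = 338.6 rad/s
For an in-line slider-crank, x = r cosθ + √(L² − r² sin²θ), so v = −rω sinθ·[1 + r cosθ/√(L² − r² sin²θ)].
With r = 0.0213 m, L = 0.0582 m, θ = 71.7°: √(L² − r² sin²θ) = 0.054574 m.
v = −0.0213·338.6·0.94943·[1 + 0.0213·0.31399/0.054574] = -7.6857 m/s.
|v| = 7.6857 m/s.

7.69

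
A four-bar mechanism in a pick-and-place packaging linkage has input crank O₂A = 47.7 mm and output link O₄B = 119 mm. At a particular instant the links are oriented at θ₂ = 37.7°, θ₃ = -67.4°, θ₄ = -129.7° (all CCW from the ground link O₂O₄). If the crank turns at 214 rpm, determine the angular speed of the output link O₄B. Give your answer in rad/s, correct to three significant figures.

ω₂ = 22.41 rad/s (from 214 rpm).
Differentiating the loop-closure r₂e^{iθ₂}+r₃e^{iθ₃}=r₁+r₄e^{iθ₄} gives r₂ω₂e^{iθ₂}+r₃ω₃e^{iθ₃}=r₄ω₄e^{iθ₄}.
Eliminating the other unknown: ω₄ = r₂ω₂ sin(θ₂−θ₃) / [r₄ sin(θ₄−θ₃)].
Numerator sine = +0.96547; denominator sine = -0.88539.
Result = 0.0477·22.41·(+0.96547) / (0.119·(-0.88539)) = -9.7953 rad/s; magnitude 9.7953 rad/s.

9.80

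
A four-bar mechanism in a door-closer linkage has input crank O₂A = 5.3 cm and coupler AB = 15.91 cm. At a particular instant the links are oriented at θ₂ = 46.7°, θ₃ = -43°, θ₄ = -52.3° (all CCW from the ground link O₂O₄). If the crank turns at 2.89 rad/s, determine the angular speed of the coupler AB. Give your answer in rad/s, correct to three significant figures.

5.88

ω₂ = 2.89 rad/s
Differentiating the loop-closure r₂e^{iθ₂}+r₃e^{iθ₃}=r₁+r₄e^{iθ₄} gives r₂ω₂e^{iθ₂}+r₃ω₃e^{iθ₃}=r₄ω₄e^{iθ₄}.
Eliminating the other unknown: ω₃ = r₂ω₂ sin(θ₄−θ₂) / [r₃ sin(θ₃−θ₄)].
Numerator sine = -0.98769; denominator sine = +0.16160.
Result = 0.053·2.89·(-0.98769) / (0.1591·(+0.16160)) = -5.884 rad/s; magnitude 5.884 rad/s.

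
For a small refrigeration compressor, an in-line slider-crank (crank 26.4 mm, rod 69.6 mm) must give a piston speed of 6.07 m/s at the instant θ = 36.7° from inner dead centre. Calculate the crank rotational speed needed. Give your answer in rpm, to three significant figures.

For an in-line slider-crank, |v_piston| = rω|sinθ|·[1 + r cosθ/√(L² − r² sin²θ)].
With r = 0.0264 m, L = 0.0696 m, θ = 36.7°: the bracketed kinematic factor |dx/dθ| = 0.020704 m.
ω = v/|dx/dθ| = 6.07/0.020704 = 293.18 rad/s.
N = 60ω/(2π) = 2799.7 rpm.

2800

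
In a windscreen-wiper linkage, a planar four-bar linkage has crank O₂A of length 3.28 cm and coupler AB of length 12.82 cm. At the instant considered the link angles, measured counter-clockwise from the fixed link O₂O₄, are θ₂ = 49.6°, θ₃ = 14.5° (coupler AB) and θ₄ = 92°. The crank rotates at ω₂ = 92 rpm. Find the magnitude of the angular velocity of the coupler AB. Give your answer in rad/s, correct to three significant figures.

1.70

ω₂ = 9.634 rad/s (from 92 rpm).
Differentiating the loop-closure r₂e^{iθ₂}+r₃e^{iθ₃}=r₁+r₄e^{iθ₄} gives r₂ω₂e^{iθ₂}+r₃ω₃e^{iθ₃}=r₄ω₄e^{iθ₄}.
Eliminating the other unknown: ω₃ = r₂ω₂ sin(θ₄−θ₂) / [r₃ sin(θ₃−θ₄)].
Numerator sine = +0.67430; denominator sine = -0.97630.
Result = 0.0328·9.634·(+0.67430) / (0.1282·(-0.97630)) = -1.7025 rad/s; magnitude 1.7025 rad/s.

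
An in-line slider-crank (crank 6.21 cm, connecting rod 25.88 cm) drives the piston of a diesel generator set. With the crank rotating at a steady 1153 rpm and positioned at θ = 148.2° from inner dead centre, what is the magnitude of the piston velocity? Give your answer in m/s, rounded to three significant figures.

ω = 2π·1153/60 = 120.7 rad/s
For an in-line slider-crank, x = r cosθ + √(L² − r² sin²θ), so v = −rω sinθ·[1 + r cosθ/√(L² − r² sin²θ)].
With r = 0.0621 m, L = 0.2588 m, θ = 148.2°: √(L² − r² sin²θ) = 0.25672 m.
v = −0.0621·120.7·0.52696·[1 + 0.0621·-0.84989/0.25672] = -3.1389 m/s.
|v| = 3.1389 m/s.

3.14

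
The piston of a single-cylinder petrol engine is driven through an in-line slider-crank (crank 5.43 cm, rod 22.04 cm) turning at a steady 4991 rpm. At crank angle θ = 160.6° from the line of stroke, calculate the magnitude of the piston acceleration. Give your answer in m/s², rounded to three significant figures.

11100

ω = 2π·4991/60 = 522.7 rad/s
x(θ) = r cosθ + √(L² − r² sin²θ); with ω constant, a = ω²·d²x/dθ².
d²x/dθ² = −r cosθ − r²(cos2θ)/√u − r⁴ sin²2θ/(4u^{3/2}),  u = L² − r² sin²θ = 0.0482509 m².
Substituting r = 0.0543 m, L = 0.2204 m, θ = 160.6°: d²x/dθ² = +0.040675 m.
a = ω²·d²x/dθ² = (522.7)²·(+0.040675) = +11111 m/s²;  |a| = 11111 m/s².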